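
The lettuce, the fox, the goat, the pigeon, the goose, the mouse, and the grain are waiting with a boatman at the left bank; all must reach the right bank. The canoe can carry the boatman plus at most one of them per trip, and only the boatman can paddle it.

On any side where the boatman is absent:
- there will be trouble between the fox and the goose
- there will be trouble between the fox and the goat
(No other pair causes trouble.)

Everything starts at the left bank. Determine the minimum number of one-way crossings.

Counting alone: the boatman can take at most 1 across per trip to the right bank, so moving all 7 needs at least 7 loaded trips out, with a return between consecutive ones — at least 13 crossings.
The safety rule pushes this higher. Following every safe sequence of crossings, the most of the 7 that can be at the right bank as the canoe arrives there on crossing 13 is 6 — never all 7.
So no plan with fewer than 15 crossings exists, and this one achieves 15:
1. Boatman goes to the right bank with the fox.  [the left bank: the goat, the goose, the grain, the lettuce, the mouse, the pigeon | the right bank: the fox]
2. Boatman goes back to the left bank alone.  [the left bank: the goat, the goose, the grain, the lettuce, the mouse, the pigeon | the right bank: the fox]
3. Boatman goes to the right bank with the lettuce.  [the left bank: the goat, the goose, the grain, the mouse, the pigeon | the right bank: the fox, the lettuce]
4. Boatman goes back to the left bank alone.  [the left bank: the goat, the goose, the grain, the mouse, the pigeon | the right bank: the fox, the lettuce]
5. Boatman goes to the right bank with the goat.  [the left bank: the goose, the grain, the mouse, the pigeon | the right bank: the fox, the goat, the lettuce]
6. Boatman goes back to the left bank with the fox.  [the left bank: the fox, the goose, the grain, the mouse, the pigeon | the right bank: the goat, the lettuce]
7. Boatman goes to the right bank with the goose.  [the left bank: the fox, the grain, the mouse, the pigeon | the right bank: the goat, the goose, the lettuce]
8. Boatman goes back to the left bank alone.  [the left bank: the fox, the grain, the mouse, the pigeon | the right bank: the goat, the goose, the lettuce]
9. Boatman goes to the right bank with the pigeon.  [the left bank: the fox, the grain, the mouse | the right bank: the goat, the goose, the lettuce, the pigeon]
10. Boatman goes back to the left bank alone.  [the left bank: the fox, the grain, the mouse | the right bank: the goat, the goose, the lettuce, the pigeon]
11. Boatman goes to the right bank with the mouse.  [the left bank: the fox, the grain | the right bank: the goat, the goose, the lettuce, the mouse, the pigeon]
12. Boatman goes back to the left bank alone.  [the left bank: the fox, the grain | the right bank: the goat, the goose, the lettuce, the mouse, the pigeon]
13. Boatman goes to the right bank with the grain.  [the left bank: the fox | the right bank: the goat, the goose, the grain, the lettuce, the mouse, the pigeon]
14. Boatman goes back to the left bank alone.  [the left bank: the fox | the right bank: the goat, the goose, the grain, the lettuce, the mouse, the pigeon]
15. Boatman goes to the right bank with the fox.  [the left bank: — | the right bank: the fox, the goat, the goose, the grain, the lettuce, the mouse, the pigeon]

15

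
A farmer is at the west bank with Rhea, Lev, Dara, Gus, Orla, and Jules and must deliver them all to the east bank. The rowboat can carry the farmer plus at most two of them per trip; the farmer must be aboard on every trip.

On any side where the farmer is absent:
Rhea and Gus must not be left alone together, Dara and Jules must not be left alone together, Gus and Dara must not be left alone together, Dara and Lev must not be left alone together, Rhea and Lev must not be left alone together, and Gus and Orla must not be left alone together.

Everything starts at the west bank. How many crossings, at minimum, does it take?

Whatever the first load, the items left behind include a forbidden pair without the farmer. No opening move is safe, so no plan exists.

impossible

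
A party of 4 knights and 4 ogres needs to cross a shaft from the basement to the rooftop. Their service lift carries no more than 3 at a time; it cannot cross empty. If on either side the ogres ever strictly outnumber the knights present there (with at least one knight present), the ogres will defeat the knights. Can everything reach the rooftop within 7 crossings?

Counting alone: each trip to the rooftop takes at most 3 across and each return brings at least 1 back, so after t trips out (and t−1 returns) at most 3t − (t−1) of the 8 are across; that first reaches 8 at t = 4, so at least 7 crossings are needed.
The safety rule pushes this higher. Following every safe sequence of crossings, the most of the 8 that can be at the rooftop as the service lift arrives there on crossing 7 is 7 — never all 8.
So the move cannot be finished within 7 crossings. (The shortest complete plan takes 9:)
1. 2 ogres → the rooftop.  (the basement: 4K 2O; the rooftop: 0K 2O)
2. 1 ogre ← the basement.  (the basement: 4K 3O; the rooftop: 0K 1O)
3. 3 ogres → the rooftop.  (the basement: 4K 0O; the rooftop: 0K 4O)
4. 1 ogre ← the basement.  (the basement: 4K 1O; the rooftop: 0K 3O)
5. 3 knights → the rooftop.  (the basement: 1K 1O; the rooftop: 3K 3O)
6. 1 knight and 1 ogre ← the basement.  (the basement: 2K 2O; the rooftop: 2K 2O)
7. 2 knights → the rooftop.  (the basement: 0K 2O; the rooftop: 4K 2O)
8. 1 ogre ← the basement.  (the basement: 0K 3O; the rooftop: 4K 1O)
9. 3 ogres → the rooftop.  (the basement: 0K 0O; the rooftop: 4K 4O)

No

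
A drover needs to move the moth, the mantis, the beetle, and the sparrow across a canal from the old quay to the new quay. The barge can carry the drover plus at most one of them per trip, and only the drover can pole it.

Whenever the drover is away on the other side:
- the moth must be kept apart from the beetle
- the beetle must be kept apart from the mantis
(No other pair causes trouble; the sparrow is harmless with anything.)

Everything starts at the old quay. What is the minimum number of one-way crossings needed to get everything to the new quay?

9

Counting alone: the drover can take at most 1 across per trip to the new quay, so moving all 4 needs at least 4 loaded trips out, with a return between consecutive ones — at least 7 crossings.
The safety rule pushes this higher. Following every safe sequence of crossings, the most of the 4 that can be at the new quay as the barge arrives there on crossing 7 is 3 — never all 4.
So no plan with fewer than 9 crossings exists, and this one achieves 9:
1. Drover goes to the new quay with the beetle.  [the old quay: the mantis, the moth, the sparrow | the new quay: the beetle]
2. Drover goes back to the old quay alone.  [the old quay: the mantis, the moth, the sparrow | the new quay: the beetle]
3. Drover goes to the new quay with the moth.  [the old quay: the mantis, the sparrow | the new quay: the beetle, the moth]
4. Drover goes back to the old quay with the beetle.  [the old quay: the beetle, the mantis, the sparrow | the new quay: the moth]
5. Drover goes to the new quay with the mantis.  [the old quay: the beetle, the sparrow | the new quay: the mantis, the moth]
6. Drover goes back to the old quay alone.  [the old quay: the beetle, the sparrow | the new quay: the mantis, the moth]
7. Drover goes to the new quay with the sparrow.  [the old quay: the beetle | the new quay: the mantis, the moth, the sparrow]
8. Drover goes back to the old quay alone.  [the old quay: the beetle | the new quay: the mantis, the moth, the sparrow]
9. Drover goes to the new quay with the beetle.  [the old quay: — | the new quay: the beetle, the mantis, the moth, the sparrow]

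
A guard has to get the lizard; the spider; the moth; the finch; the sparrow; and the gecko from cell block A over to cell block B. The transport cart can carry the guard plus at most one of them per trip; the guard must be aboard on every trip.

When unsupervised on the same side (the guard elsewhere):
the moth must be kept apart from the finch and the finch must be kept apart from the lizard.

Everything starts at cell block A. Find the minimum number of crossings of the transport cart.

Counting alone: the guard can take at most 1 across per trip to cell block B, so moving all 6 needs at least 6 loaded trips out, with a return between consecutive ones — at least 11 crossings.
The safety rule pushes this higher. Following every safe sequence of crossings, the most of the 6 that can be at cell block B as the transport cart arrives there on crossing 11 is 5 — never all 6.
So no plan with fewer than 13 crossings exists, and this one achieves 13:
1. Guard goes to cell block B with the finch.  [cell block A: the gecko, the lizard, the moth, the sparrow, the spider | cell block B: the finch]
2. Guard goes back to cell block A alone.  [cell block A: the gecko, the lizard, the moth, the sparrow, the spider | cell block B: the finch]
3. Guard goes to cell block B with the lizard.  [cell block A: the gecko, the moth, the sparrow, the spider | cell block B: the finch, the lizard]
4. Guard goes back to cell block A with the finch.  [cell block A: the finch, the gecko, the moth, the sparrow, the spider | cell block B: the lizard]
5. Guard goes to cell block B with the moth.  [cell block A: the finch, the gecko, the sparrow, the spider | cell block B: the lizard, the moth]
6. Guard goes back to cell block A alone.  [cell block A: the finch, the gecko, the sparrow, the spider | cell block B: the lizard, the moth]
7. Guard goes to cell block B with the spider.  [cell block A: the finch, the gecko, the sparrow | cell block B: the lizard, the moth, the spider]
8. Guard goes back to cell block A alone.  [cell block A: the finch, the gecko, the sparrow | cell block B: the lizard, the moth, the spider]
9. Guard goes to cell block B with the sparrow.  [cell block A: the finch, the gecko | cell block B: the lizard, the moth, the sparrow, the spider]
10. Guard goes back to cell block A alone.  [cell block A: the finch, the gecko | cell block B: the lizard, the moth, the sparrow, the spider]
11. Guard goes to cell block B with the gecko.  [cell block A: the finch | cell block B: the gecko, the lizard, the moth, the sparrow, the spider]
12. Guard goes back to cell block A alone.  [cell block A: the finch | cell block B: the gecko, the lizard, the moth, the sparrow, the spider]
13. Guard goes to cell block B with the finch.  [cell block A: — | cell block B: the finch, the gecko, the lizard, the moth, the sparrow, the spider]

13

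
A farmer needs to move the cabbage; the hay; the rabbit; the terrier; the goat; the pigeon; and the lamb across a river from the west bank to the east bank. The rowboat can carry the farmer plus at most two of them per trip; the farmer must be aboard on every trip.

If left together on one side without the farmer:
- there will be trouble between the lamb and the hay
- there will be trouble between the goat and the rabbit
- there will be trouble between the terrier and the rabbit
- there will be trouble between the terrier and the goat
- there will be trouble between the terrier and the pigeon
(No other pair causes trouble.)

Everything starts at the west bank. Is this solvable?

No

Whatever the first load, the items left behind include a forbidden pair without the farmer. No opening move is safe, so no plan exists.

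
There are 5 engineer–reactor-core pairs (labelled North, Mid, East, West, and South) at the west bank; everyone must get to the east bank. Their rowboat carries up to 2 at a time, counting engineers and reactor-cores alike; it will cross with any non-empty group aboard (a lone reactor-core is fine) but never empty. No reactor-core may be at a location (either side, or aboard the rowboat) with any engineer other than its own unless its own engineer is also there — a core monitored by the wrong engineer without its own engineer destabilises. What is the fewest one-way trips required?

Following every safe sequence of crossings from the start, the most of the 10 that can be at the east bank as the rowboat arrives there on crossings 1, 3, 5, 7 is 2, 3, 4, 5 respectively; the best ever achieved is 5 of 10.
From crossing 9 on, no configuration arises that was not already reachable earlier: only 82 distinct safe configurations (who is on which side, and where the rowboat is) can ever be reached, none of them has everyone across, and every continuation just revisits them. So no valid plan exists.

impossible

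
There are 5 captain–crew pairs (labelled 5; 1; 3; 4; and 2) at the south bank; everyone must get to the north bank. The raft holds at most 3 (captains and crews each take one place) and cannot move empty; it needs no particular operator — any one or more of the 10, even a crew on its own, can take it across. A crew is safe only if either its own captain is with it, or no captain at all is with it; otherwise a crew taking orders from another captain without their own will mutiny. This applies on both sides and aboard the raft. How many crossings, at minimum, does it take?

11

Counting alone: each trip to the north bank takes at most 3 across and each return brings at least 1 back, so after t trips out (and t−1 returns) at most 3t − (t−1) of the 10 are across; that first reaches 10 at t = 5, so at least 9 crossings are needed.
The safety rule pushes this higher. Following every safe sequence of crossings, the most of the 10 that can be at the north bank as the raft arrives there on crossing 9 is 9 — never all 10.
So no plan with fewer than 11 crossings exists, and this one achieves 11:
1. captain 5 and crew 5 cross → the north bank.
2. captain 5 crosses ← the south bank.
3. crew 1, crew 3, and crew 4 cross → the north bank.
4. crew 5 crosses ← the south bank.
5. captain 1, captain 3, and captain 4 cross → the north bank.
6. captain 1 and crew 1 cross ← the south bank.
7. captain 1, captain 2, and captain 5 cross → the north bank.
8. crew 3 crosses ← the south bank.
9. crew 1 and crew 5 cross → the north bank.
10. crew 5 crosses ← the south bank.
11. crew 2, crew 3, and crew 5 cross → the north bank.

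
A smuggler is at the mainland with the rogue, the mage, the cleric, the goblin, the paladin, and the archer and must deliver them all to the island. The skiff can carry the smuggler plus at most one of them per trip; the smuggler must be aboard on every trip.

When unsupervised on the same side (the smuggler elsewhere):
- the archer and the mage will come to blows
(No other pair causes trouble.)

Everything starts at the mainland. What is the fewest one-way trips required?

Counting alone: the smuggler can take at most 1 across per trip to the island, so moving all 6 needs at least 6 loaded trips out, with a return between consecutive ones — at least 11 crossings.
The plan below uses exactly 11 crossings, so it is optimal:
1. Smuggler goes to the island with the mage.  [the mainland: the archer, the cleric, the goblin, the paladin, the rogue | the island: the mage]
2. Smuggler goes back to the mainland alone.  [the mainland: the archer, the cleric, the goblin, the paladin, the rogue | the island: the mage]
3. Smuggler goes to the island with the rogue.  [the mainland: the archer, the cleric, the goblin, the paladin | the island: the mage, the rogue]
4. Smuggler goes back to the mainland alone.  [the mainland: the archer, the cleric, the goblin, the paladin | the island: the mage, the rogue]
5. Smuggler goes to the island with the cleric.  [the mainland: the archer, the goblin, the paladin | the island: the cleric, the mage, the rogue]
6. Smuggler goes back to the mainland alone.  [the mainland: the archer, the goblin, the paladin | the island: the cleric, the mage, the rogue]
7. Smuggler goes to the island with the goblin.  [the mainland: the archer, the paladin | the island: the cleric, the goblin, the mage, the rogue]
8. Smuggler goes back to the mainland alone.  [the mainland: the archer, the paladin | the island: the cleric, the goblin, the mage, the rogue]
9. Smuggler goes to the island with the paladin.  [the mainland: the archer | the island: the cleric, the goblin, the mage, the paladin, the rogue]
10. Smuggler goes back to the mainland alone.  [the mainland: the archer | the island: the cleric, the goblin, the mage, the paladin, the rogue]
11. Smuggler goes to the island with the archer.  [the mainland: — | the island: the archer, the cleric, the goblin, the mage, the paladin, the rogue]

11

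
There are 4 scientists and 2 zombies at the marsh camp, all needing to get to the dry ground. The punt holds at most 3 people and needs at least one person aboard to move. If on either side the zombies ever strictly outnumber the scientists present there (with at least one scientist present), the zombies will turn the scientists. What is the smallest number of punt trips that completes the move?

5

Counting alone: each trip to the dry ground takes at most 3 across and each return brings at least 1 back, so after t trips out (and t−1 returns) at most 3t − (t−1) of the 6 are across; that first reaches 6 at t = 3, so at least 5 crossings are needed.
The plan below uses exactly 5 crossings, so it is optimal:
1. 2 zombies → the dry ground.  (the marsh camp: 4S 0Z; the dry ground: 0S 2Z)
2. 1 zombie ← the marsh camp.  (the marsh camp: 4S 1Z; the dry ground: 0S 1Z)
3. 2 scientists and 1 zombie → the dry ground.  (the marsh camp: 2S 0Z; the dry ground: 2S 2Z)
4. 1 zombie ← the marsh camp.  (the marsh camp: 2S 1Z; the dry ground: 2S 1Z)
5. 2 scientists and 1 zombie → the dry ground.  (the marsh camp: 0S 0Z; the dry ground: 4S 2Z)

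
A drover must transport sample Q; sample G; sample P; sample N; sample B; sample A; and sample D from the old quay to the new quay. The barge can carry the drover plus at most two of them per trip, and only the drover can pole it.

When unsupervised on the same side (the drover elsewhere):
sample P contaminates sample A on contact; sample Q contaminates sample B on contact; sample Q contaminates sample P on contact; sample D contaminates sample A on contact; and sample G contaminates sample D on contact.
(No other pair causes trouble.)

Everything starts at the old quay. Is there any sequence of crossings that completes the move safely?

Whatever the first load, the items left behind include a forbidden pair without the drover. No opening move is safe, so no plan exists.

No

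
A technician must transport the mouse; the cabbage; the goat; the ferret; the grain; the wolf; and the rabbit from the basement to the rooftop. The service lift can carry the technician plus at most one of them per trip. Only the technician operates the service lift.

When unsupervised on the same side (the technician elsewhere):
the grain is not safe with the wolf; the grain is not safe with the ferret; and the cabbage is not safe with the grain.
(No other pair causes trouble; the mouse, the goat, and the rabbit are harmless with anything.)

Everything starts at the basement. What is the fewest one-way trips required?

Following every safe sequence of crossings from the start, the most of the 7 that can be at the rooftop as the service lift arrives there on crossings 1, 3, 5, 7, 9 is 1, 2, 3, 4, 5 respectively; the best ever achieved is 5 of 7.
From crossing 11 on, no configuration arises that was not already reachable earlier: only 72 distinct safe configurations (who is on which side, and where the service lift is) can ever be reached, none of them has everyone across, and every continuation just revisits them. So no valid plan exists.

impossible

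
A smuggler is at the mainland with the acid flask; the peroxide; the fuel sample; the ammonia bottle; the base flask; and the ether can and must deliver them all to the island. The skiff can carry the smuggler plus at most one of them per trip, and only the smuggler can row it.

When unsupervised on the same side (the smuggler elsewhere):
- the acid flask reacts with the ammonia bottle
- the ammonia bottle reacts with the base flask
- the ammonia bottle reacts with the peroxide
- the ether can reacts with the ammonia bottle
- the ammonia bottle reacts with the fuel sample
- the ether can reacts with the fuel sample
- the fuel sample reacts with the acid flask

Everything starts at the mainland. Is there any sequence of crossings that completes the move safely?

No

Whatever the first load, the items left behind include a forbidden pair without the smuggler. No opening move is safe, so no plan exists.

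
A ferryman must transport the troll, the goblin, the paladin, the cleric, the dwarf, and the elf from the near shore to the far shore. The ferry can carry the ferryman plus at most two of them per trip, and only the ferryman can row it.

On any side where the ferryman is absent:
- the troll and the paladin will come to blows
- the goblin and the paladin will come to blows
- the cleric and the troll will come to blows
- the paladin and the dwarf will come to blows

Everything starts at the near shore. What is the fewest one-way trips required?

7

Counting alone: the ferryman can take at most 2 across per trip to the far shore, so moving all 6 needs at least 3 loaded trips out, with a return between consecutive ones — at least 5 crossings.
The safety rule pushes this higher. Following every safe sequence of crossings, the most of the 6 that can be at the far shore as the ferry arrives there on crossing 5 is 5 — never all 6.
So no plan with fewer than 7 crossings exists, and this one achieves 7:
1. Ferryman goes to the far shore with the paladin and the troll.  [the near shore: the cleric, the dwarf, the elf, the goblin | the far shore: the paladin, the troll]
2. Ferryman goes back to the near shore with the troll.  [the near shore: the cleric, the dwarf, the elf, the goblin, the troll | the far shore: the paladin]
3. Ferryman goes to the far shore with the goblin and the troll.  [the near shore: the cleric, the dwarf, the elf | the far shore: the goblin, the paladin, the troll]
4. Ferryman goes back to the near shore with the paladin.  [the near shore: the cleric, the dwarf, the elf, the paladin | the far shore: the goblin, the troll]
5. Ferryman goes to the far shore with the dwarf and the elf.  [the near shore: the cleric, the paladin | the far shore: the dwarf, the elf, the goblin, the troll]
6. Ferryman goes back to the near shore alone.  [the near shore: the cleric, the paladin | the far shore: the dwarf, the elf, the goblin, the troll]
7. Ferryman goes to the far shore with the cleric and the paladin.  [the near shore: — | the far shore: the cleric, the dwarf, the elf, the goblin, the paladin, the troll]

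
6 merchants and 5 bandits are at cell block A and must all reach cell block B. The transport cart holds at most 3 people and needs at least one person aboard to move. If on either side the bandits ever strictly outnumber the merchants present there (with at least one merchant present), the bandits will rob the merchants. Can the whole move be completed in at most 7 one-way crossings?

Counting alone: each trip to cell block B takes at most 3 across and each return brings at least 1 back, so after t trips out (and t−1 returns) at most 3t − (t−1) of the 11 are across; that first reaches 11 at t = 5, so at least 9 crossings are needed.
Since 7 < 9, 7 crossings cannot be enough. (The shortest complete plan in fact takes 9:)
1. 3 bandits → cell block B.  (cell block A: 6M 2B; cell block B: 0M 3B)
2. 1 bandit ← cell block A.  (cell block A: 6M 3B; cell block B: 0M 2B)
3. 3 merchants → cell block B.  (cell block A: 3M 3B; cell block B: 3M 2B)
4. 1 merchant ← cell block A.  (cell block A: 4M 3B; cell block B: 2M 2B)
5. 2 merchants and 1 bandit → cell block B.  (cell block A: 2M 2B; cell block B: 4M 3B)
6. 1 merchant ← cell block A.  (cell block A: 3M 2B; cell block B: 3M 3B)
7. 2 merchants and 1 bandit → cell block B.  (cell block A: 1M 1B; cell block B: 5M 4B)
8. 1 merchant ← cell block A.  (cell block A: 2M 1B; cell block B: 4M 4B)
9. 2 merchants and 1 bandit → cell block B.  (cell block A: 0M 0B; cell block B: 6M 5B)

No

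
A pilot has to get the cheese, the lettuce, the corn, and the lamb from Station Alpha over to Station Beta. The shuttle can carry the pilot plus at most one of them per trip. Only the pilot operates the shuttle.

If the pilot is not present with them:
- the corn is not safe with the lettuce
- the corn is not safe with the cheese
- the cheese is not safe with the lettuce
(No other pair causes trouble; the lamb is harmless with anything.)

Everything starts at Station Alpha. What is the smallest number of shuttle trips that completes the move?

impossible

Whatever the first load, the items left behind include a forbidden pair without the pilot. No opening move is safe, so no plan exists.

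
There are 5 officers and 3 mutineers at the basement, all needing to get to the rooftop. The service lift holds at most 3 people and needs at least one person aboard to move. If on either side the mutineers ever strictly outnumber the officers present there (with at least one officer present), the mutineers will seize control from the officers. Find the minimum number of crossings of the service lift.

Counting alone: each trip to the rooftop takes at most 3 across and each return brings at least 1 back, so after t trips out (and t−1 returns) at most 3t − (t−1) of the 8 are across; that first reaches 8 at t = 4, so at least 7 crossings are needed.
The plan below uses exactly 7 crossings, so it is optimal:
1. 2 mutineers → the rooftop.  (the basement: 5O 1M; the rooftop: 0O 2M)
2. 1 mutineer ← the basement.  (the basement: 5O 2M; the rooftop: 0O 1M)
3. 2 officers and 1 mutineer → the rooftop.  (the basement: 3O 1M; the rooftop: 2O 2M)
4. 1 mutineer ← the basement.  (the basement: 3O 2M; the rooftop: 2O 1M)
5. 1 officer and 2 mutineers → the rooftop.  (the basement: 2O 0M; the rooftop: 3O 3M)
6. 1 mutineer ← the basement.  (the basement: 2O 1M; the rooftop: 3O 2M)
7. 2 officers and 1 mutineer → the rooftop.  (the basement: 0O 0M; the rooftop: 5O 3M)

7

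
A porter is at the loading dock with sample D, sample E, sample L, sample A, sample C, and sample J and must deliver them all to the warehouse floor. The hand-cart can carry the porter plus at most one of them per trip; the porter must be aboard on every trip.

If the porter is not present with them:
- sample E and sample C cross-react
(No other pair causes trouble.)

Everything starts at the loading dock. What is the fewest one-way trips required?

11

Counting alone: the porter can take at most 1 across per trip to the warehouse floor, so moving all 6 needs at least 6 loaded trips out, with a return between consecutive ones — at least 11 crossings.
The plan below uses exactly 11 crossings, so it is optimal:
1. Porter goes to the warehouse floor with sample E.
2. Porter goes back to the loading dock alone.
3. Porter goes to the warehouse floor with sample D.
4. Porter goes back to the loading dock alone.
5. Porter goes to the warehouse floor with sample L.
6. Porter goes back to the loading dock alone.
7. Porter goes to the warehouse floor with sample A.
8. Porter goes back to the loading dock alone.
9. Porter goes to the warehouse floor with sample J.
10. Porter goes back to the loading dock alone.
11. Porter goes to the warehouse floor with sample C.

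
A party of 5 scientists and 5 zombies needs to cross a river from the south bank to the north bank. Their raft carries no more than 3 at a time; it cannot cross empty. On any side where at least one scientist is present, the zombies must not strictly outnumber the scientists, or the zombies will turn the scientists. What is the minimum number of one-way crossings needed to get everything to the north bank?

Counting alone: each trip to the north bank takes at most 3 across and each return brings at least 1 back, so after t trips out (and t−1 returns) at most 3t − (t−1) of the 10 are across; that first reaches 10 at t = 5, so at least 9 crossings are needed.
The safety rule pushes this higher. Following every safe sequence of crossings, the most of the 10 that can be at the north bank as the raft arrives there on crossing 9 is 9 — never all 10.
So no plan with fewer than 11 crossings exists, and this one achieves 11:
1. 2 zombies → the north bank.  (the south bank: 5S 3Z; the north bank: 0S 2Z)
2. 1 zombie ← the south bank.  (the south bank: 5S 4Z; the north bank: 0S 1Z)
3. 3 zombies → the north bank.  (the south bank: 5S 1Z; the north bank: 0S 4Z)
4. 1 zombie ← the south bank.  (the south bank: 5S 2Z; the north bank: 0S 3Z)
5. 3 scientists → the north bank.  (the south bank: 2S 2Z; the north bank: 3S 3Z)
6. 1 scientist and 1 zombie ← the south bank.  (the south bank: 3S 3Z; the north bank: 2S 2Z)
7. 3 scientists → the north bank.  (the south bank: 0S 3Z; the north bank: 5S 2Z)
8. 1 zombie ← the south bank.  (the south bank: 0S 4Z; the north bank: 5S 1Z)
9. 2 zombies → the north bank.  (the south bank: 0S 2Z; the north bank: 5S 3Z)
10. 1 zombie ← the south bank.  (the south bank: 0S 3Z; the north bank: 5S 2Z)
11. 3 zombies → the north bank.  (the south bank: 0S 0Z; the north bank: 5S 5Z)

11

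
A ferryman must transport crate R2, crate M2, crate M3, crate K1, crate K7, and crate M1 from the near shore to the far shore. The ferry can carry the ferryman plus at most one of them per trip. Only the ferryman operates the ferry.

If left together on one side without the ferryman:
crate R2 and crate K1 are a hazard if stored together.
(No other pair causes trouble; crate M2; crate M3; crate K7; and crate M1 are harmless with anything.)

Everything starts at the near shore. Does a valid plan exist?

1. Ferryman goes to the far shore with crate R2.  [the near shore: crate K1, crate K7, crate M1, crate M2, crate M3 | the far shore: crate R2]
2. Ferryman goes back to the near shore alone.  [the near shore: crate K1, crate K7, crate M1, crate M2, crate M3 | the far shore: crate R2]
3. Ferryman goes to the far shore with crate M2.  [the near shore: crate K1, crate K7, crate M1, crate M3 | the far shore: crate M2, crate R2]
4. Ferryman goes back to the near shore alone.  [the near shore: crate K1, crate K7, crate M1, crate M3 | the far shore: crate M2, crate R2]
5. Ferryman goes to the far shore with crate M3.  [the near shore: crate K1, crate K7, crate M1 | the far shore: crate M2, crate M3, crate R2]
6. Ferryman goes back to the near shore alone.  [the near shore: crate K1, crate K7, crate M1 | the far shore: crate M2, crate M3, crate R2]
7. Ferryman goes to the far shore with crate K7.  [the near shore: crate K1, crate M1 | the far shore: crate K7, crate M2, crate M3, crate R2]
8. Ferryman goes back to the near shore alone.  [the near shore: crate K1, crate M1 | the far shore: crate K7, crate M2, crate M3, crate R2]
9. Ferryman goes to the far shore with crate M1.  [the near shore: crate K1 | the far shore: crate K7, crate M1, crate M2, crate M3, crate R2]
10. Ferryman goes back to the near shore alone.  [the near shore: crate K1 | the far shore: crate K7, crate M1, crate M2, crate M3, crate R2]
11. Ferryman goes to the far shore with crate K1.  [the near shore: — | the far shore: crate K1, crate K7, crate M1, crate M2, crate M3, crate R2]

Yes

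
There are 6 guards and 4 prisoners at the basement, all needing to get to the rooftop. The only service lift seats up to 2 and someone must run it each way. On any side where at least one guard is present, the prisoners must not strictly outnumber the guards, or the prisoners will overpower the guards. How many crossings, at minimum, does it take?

17

Counting alone: each trip to the rooftop takes at most 2 across and each return brings at least 1 back, so after t trips out (and t−1 returns) at most 2t − (t−1) of the 10 are across; that first reaches 10 at t = 9, so at least 17 crossings are needed.
The plan below uses exactly 17 crossings, so it is optimal:
1. 2 prisoners → the rooftop.  (the basement: 6G 2P; the rooftop: 0G 2P)
2. 1 prisoner ← the basement.  (the basement: 6G 3P; the rooftop: 0G 1P)
3. 2 prisoners → the rooftop.  (the basement: 6G 1P; the rooftop: 0G 3P)
4. 1 prisoner ← the basement.  (the basement: 6G 2P; the rooftop: 0G 2P)
5. 2 guards → the rooftop.  (the basement: 4G 2P; the rooftop: 2G 2P)
6. 1 prisoner ← the basement.  (the basement: 4G 3P; the rooftop: 2G 1P)
7. 1 guard and 1 prisoner → the rooftop.  (the basement: 3G 2P; the rooftop: 3G 2P)
8. 1 prisoner ← the basement.  (the basement: 3G 3P; the rooftop: 3G 1P)
9. 2 prisoners → the rooftop.  (the basement: 3G 1P; the rooftop: 3G 3P)
10. 1 prisoner ← the basement.  (the basement: 3G 2P; the rooftop: 3G 2P)
11. 1 guard and 1 prisoner → the rooftop.  (the basement: 2G 1P; the rooftop: 4G 3P)
12. 1 prisoner ← the basement.  (the basement: 2G 2P; the rooftop: 4G 2P)
13. 2 prisoners → the rooftop.  (the basement: 2G 0P; the rooftop: 4G 4P)
14. 1 prisoner ← the basement.  (the basement: 2G 1P; the rooftop: 4G 3P)
15. 1 guard and 1 prisoner → the rooftop.  (the basement: 1G 0P; the rooftop: 5G 4P)
16. 1 prisoner ← the basement.  (the basement: 1G 1P; the rooftop: 5G 3P)
17. 1 guard and 1 prisoner → the rooftop.  (the basement: 0G 0P; the rooftop: 6G 4P)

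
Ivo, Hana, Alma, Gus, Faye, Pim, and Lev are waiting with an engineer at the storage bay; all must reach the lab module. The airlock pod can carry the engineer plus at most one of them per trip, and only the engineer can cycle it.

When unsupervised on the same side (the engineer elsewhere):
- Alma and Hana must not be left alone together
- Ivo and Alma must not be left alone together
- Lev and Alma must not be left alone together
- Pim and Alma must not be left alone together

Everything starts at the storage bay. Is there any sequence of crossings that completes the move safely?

Following every safe sequence of crossings from the start, the most of the 7 that can be at the lab module as the airlock pod arrives there on crossings 1, 3, 5, 7 is 1, 2, 3, 4 respectively; the best ever achieved is 4 of 7.
From crossing 9 on, no configuration arises that was not already reachable earlier: only 44 distinct safe configurations (who is on which side, and where the airlock pod is) can ever be reached, none of them has everyone across, and every continuation just revisits them. So no valid plan exists.

No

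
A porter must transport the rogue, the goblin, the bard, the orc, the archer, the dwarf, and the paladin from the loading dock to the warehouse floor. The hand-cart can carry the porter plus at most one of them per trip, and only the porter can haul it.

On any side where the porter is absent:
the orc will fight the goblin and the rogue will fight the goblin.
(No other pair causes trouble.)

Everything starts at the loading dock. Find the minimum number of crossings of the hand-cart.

Counting alone: the porter can take at most 1 across per trip to the warehouse floor, so moving all 7 needs at least 7 loaded trips out, with a return between consecutive ones — at least 13 crossings.
The safety rule pushes this higher. Following every safe sequence of crossings, the most of the 7 that can be at the warehouse floor as the hand-cart arrives there on crossing 13 is 6 — never all 7.
So no plan with fewer than 15 crossings exists, and this one achieves 15:
1. Porter goes to the warehouse floor with the goblin.  [the loading dock: the archer, the bard, the dwarf, the orc, the paladin, the rogue | the warehouse floor: the goblin]
2. Porter goes back to the loading dock alone.  [the loading dock: the archer, the bard, the dwarf, the orc, the paladin, the rogue | the warehouse floor: the goblin]
3. Porter goes to the warehouse floor with the rogue.  [the loading dock: the archer, the bard, the dwarf, the orc, the paladin | the warehouse floor: the goblin, the rogue]
4. Porter goes back to the loading dock with the goblin.  [the loading dock: the archer, the bard, the dwarf, the goblin, the orc, the paladin | the warehouse floor: the rogue]
5. Porter goes to the warehouse floor with the orc.  [the loading dock: the archer, the bard, the dwarf, the goblin, the paladin | the warehouse floor: the orc, the rogue]
6. Porter goes back to the loading dock alone.  [the loading dock: the archer, the bard, the dwarf, the goblin, the paladin | the warehouse floor: the orc, the rogue]
7. Porter goes to the warehouse floor with the bard.  [the loading dock: the archer, the dwarf, the goblin, the paladin | the warehouse floor: the bard, the orc, the rogue]
8. Porter goes back to the loading dock alone.  [the loading dock: the archer, the dwarf, the goblin, the paladin | the warehouse floor: the bard, the orc, the rogue]
9. Porter goes to the warehouse floor with the archer.  [the loading dock: the dwarf, the goblin, the paladin | the warehouse floor: the archer, the bard, the orc, the rogue]
10. Porter goes back to the loading dock alone.  [the loading dock: the dwarf, the goblin, the paladin | the warehouse floor: the archer, the bard, the orc, the rogue]
11. Porter goes to the warehouse floor with the dwarf.  [the loading dock: the goblin, the paladin | the warehouse floor: the archer, the bard, the dwarf, the orc, the rogue]
12. Porter goes back to the loading dock alone.  [the loading dock: the goblin, the paladin | the warehouse floor: the archer, the bard, the dwarf, the orc, the rogue]
13. Porter goes to the warehouse floor with the paladin.  [the loading dock: the goblin | the warehouse floor: the archer, the bard, the dwarf, the orc, the paladin, the rogue]
14. Porter goes back to the loading dock alone.  [the loading dock: the goblin | the warehouse floor: the archer, the bard, the dwarf, the orc, the paladin, the rogue]
15. Porter goes to the warehouse floor with the goblin.  [the loading dock: — | the warehouse floor: the archer, the bard, the dwarf, the goblin, the orc, the paladin, the rogue]

15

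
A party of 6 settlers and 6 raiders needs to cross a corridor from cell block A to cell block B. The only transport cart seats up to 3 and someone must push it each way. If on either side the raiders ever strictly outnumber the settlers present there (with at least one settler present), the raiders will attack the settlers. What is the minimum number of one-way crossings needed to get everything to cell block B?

impossible

Following every safe sequence of crossings from the start, the most of the 12 that can be at cell block B as the transport cart arrives there on crossings 1, 3, 5 is 3, 5, 6 respectively; the best ever achieved is 6 of 12.
From crossing 7 on, no configuration arises that was not already reachable earlier: only 17 distinct safe configurations (who is on which side, and where the transport cart is) can ever be reached, none of them has everyone across, and every continuation just revisits them. They are: 0 settlers + 0 raiders across (transport cart back at the start); 0 settlers + 1 raider across (transport cart there); 0 settlers + 1 raider across (transport cart back at the start); 0 settlers + 2 raiders across (transport cart there); 0 settlers + 2 raiders across (transport cart back at the start); 0 settlers + 3 raiders across (transport cart there); 0 settlers + 3 raiders across (transport cart back at the start); 0 settlers + 4 raiders across (transport cart there); 0 settlers + 4 raiders across (transport cart back at the start); 0 settlers + 5 raiders across (transport cart there); 0 settlers + 5 raiders across (transport cart back at the start); 0 settlers + 6 raiders across (transport cart there); 1 settler + 1 raider across (transport cart there); 1 settler + 1 raider across (transport cart back at the start); 2 settlers + 2 raiders across (transport cart there); 2 settlers + 2 raiders across (transport cart back at the start); 3 settlers + 3 raiders across (transport cart there). So no valid plan exists.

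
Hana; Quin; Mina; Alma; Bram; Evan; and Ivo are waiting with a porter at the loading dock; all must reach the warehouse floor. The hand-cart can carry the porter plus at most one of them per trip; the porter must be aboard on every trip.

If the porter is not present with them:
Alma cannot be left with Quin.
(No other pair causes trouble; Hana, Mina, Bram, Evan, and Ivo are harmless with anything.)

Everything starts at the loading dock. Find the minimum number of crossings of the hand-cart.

13

Counting alone: the porter can take at most 1 across per trip to the warehouse floor, so moving all 7 needs at least 7 loaded trips out, with a return between consecutive ones — at least 13 crossings.
The plan below uses exactly 13 crossings, so it is optimal:
1. Porter goes to the warehouse floor with Quin.
2. Porter goes back to the loading dock alone.
3. Porter goes to the warehouse floor with Hana.
4. Porter goes back to the loading dock alone.
5. Porter goes to the warehouse floor with Mina.
6. Porter goes back to the loading dock alone.
7. Porter goes to the warehouse floor with Bram.
8. Porter goes back to the loading dock alone.
9. Porter goes to the warehouse floor with Evan.
10. Porter goes back to the loading dock alone.
11. Porter goes to the warehouse floor with Ivo.
12. Porter goes back to the loading dock alone.
13. Porter goes to the warehouse floor with Alma.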